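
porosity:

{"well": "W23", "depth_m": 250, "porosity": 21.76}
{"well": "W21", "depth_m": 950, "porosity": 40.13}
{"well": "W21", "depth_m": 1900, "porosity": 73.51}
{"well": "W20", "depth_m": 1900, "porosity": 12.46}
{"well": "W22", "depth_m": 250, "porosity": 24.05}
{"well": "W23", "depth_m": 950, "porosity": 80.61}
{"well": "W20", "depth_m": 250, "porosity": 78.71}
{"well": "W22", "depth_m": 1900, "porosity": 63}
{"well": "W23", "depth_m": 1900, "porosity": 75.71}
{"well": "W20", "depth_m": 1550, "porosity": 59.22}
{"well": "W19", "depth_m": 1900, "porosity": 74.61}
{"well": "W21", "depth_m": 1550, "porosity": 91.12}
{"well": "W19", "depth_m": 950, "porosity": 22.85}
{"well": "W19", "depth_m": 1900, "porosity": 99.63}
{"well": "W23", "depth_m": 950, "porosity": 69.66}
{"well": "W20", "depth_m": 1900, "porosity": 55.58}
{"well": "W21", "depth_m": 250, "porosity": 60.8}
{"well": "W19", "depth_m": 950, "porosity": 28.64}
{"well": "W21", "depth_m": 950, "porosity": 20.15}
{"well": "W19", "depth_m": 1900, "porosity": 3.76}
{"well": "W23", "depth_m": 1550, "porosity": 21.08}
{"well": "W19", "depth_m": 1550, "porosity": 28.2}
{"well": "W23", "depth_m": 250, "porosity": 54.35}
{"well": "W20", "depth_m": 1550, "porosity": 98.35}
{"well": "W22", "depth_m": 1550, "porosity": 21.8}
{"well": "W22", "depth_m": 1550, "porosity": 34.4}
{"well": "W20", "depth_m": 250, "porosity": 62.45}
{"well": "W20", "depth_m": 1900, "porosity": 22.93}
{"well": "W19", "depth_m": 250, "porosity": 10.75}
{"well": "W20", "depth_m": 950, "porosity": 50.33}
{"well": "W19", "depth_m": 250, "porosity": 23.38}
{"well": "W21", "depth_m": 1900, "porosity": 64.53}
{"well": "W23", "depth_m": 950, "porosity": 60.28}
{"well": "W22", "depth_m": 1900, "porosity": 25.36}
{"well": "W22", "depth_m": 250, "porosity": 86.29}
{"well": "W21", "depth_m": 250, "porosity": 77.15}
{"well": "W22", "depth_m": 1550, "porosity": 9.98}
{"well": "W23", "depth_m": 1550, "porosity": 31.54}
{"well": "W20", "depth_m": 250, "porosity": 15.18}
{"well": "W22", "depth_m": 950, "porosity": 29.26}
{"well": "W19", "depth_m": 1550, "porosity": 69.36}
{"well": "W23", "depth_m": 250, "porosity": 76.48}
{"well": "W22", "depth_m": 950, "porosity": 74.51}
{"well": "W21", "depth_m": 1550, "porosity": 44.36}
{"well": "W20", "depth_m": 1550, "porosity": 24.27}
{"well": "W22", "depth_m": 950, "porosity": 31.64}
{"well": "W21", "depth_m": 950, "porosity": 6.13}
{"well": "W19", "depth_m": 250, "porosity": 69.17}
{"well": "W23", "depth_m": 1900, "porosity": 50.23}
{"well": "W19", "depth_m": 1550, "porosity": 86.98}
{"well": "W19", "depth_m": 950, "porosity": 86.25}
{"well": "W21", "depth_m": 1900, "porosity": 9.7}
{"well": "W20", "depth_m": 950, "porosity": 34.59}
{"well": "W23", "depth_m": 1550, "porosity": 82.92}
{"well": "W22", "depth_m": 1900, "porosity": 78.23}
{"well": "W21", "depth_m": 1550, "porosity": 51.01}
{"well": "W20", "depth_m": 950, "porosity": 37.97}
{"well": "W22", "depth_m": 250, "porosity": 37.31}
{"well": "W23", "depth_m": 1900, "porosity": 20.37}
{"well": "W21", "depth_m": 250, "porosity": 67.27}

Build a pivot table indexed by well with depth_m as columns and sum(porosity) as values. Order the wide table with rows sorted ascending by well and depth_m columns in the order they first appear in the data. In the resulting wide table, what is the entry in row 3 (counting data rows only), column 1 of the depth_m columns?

205.22

With rows sorted ascending by well, row 3 is well=W21. depth_m columns in first-appearance order: 250, 950, 1900, 1550; column 1 is 250.
Long rows with well=W21, depth_m=250: 60.8 + 77.15 + 67.27 = 205.22.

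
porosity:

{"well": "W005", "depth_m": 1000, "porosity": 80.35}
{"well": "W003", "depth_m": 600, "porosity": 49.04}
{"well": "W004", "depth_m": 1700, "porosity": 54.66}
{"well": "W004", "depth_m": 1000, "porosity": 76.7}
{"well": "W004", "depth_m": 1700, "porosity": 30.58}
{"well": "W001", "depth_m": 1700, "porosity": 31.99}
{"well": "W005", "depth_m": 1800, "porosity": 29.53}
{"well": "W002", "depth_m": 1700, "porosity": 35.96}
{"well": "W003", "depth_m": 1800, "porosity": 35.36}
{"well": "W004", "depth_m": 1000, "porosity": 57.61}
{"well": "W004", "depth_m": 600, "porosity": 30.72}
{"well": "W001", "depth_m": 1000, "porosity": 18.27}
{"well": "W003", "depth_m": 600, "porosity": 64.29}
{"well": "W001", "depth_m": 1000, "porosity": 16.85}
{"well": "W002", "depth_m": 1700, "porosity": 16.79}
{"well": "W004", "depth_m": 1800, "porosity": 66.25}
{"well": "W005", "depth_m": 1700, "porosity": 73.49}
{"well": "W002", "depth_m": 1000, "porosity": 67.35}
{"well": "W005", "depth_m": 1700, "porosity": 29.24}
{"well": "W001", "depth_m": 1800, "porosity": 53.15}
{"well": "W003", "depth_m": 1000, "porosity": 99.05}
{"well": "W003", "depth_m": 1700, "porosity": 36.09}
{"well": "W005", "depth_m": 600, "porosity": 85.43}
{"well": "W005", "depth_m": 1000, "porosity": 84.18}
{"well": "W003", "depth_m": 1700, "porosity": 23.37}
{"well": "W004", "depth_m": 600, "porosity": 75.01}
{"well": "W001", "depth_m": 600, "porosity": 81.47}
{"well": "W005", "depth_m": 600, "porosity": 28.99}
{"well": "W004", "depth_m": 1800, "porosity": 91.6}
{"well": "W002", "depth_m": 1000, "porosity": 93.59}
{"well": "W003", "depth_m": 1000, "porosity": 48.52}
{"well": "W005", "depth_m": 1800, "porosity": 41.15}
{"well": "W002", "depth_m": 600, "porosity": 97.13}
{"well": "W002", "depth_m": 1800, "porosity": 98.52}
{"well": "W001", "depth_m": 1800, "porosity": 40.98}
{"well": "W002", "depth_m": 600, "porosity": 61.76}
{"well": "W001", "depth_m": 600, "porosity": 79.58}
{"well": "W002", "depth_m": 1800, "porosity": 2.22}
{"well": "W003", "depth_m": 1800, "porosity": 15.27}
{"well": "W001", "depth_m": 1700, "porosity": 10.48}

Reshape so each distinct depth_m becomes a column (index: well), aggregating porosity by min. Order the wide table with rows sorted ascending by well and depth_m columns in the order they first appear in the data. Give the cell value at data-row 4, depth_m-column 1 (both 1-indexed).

With rows sorted ascending by well, row 4 is well=W004. depth_m columns in first-appearance order: 1000, 600, 1700, 1800; column 1 is 1000.
Long rows with well=W004, depth_m=1000: min(76.7, 57.61) = 57.61.

57.61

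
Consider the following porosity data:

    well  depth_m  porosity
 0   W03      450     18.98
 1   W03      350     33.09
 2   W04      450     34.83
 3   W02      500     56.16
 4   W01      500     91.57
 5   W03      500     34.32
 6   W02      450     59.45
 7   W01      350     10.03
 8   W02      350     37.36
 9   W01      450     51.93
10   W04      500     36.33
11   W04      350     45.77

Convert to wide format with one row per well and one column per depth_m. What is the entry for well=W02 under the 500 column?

Wide layout: rows indexed by well, columns are the 3 distinct depth_m values (450, 350, 500).
Cell (well=W02, depth_m=500) draws from the long row where well=W02 and depth_m=500, which has porosity=56.16.

56.16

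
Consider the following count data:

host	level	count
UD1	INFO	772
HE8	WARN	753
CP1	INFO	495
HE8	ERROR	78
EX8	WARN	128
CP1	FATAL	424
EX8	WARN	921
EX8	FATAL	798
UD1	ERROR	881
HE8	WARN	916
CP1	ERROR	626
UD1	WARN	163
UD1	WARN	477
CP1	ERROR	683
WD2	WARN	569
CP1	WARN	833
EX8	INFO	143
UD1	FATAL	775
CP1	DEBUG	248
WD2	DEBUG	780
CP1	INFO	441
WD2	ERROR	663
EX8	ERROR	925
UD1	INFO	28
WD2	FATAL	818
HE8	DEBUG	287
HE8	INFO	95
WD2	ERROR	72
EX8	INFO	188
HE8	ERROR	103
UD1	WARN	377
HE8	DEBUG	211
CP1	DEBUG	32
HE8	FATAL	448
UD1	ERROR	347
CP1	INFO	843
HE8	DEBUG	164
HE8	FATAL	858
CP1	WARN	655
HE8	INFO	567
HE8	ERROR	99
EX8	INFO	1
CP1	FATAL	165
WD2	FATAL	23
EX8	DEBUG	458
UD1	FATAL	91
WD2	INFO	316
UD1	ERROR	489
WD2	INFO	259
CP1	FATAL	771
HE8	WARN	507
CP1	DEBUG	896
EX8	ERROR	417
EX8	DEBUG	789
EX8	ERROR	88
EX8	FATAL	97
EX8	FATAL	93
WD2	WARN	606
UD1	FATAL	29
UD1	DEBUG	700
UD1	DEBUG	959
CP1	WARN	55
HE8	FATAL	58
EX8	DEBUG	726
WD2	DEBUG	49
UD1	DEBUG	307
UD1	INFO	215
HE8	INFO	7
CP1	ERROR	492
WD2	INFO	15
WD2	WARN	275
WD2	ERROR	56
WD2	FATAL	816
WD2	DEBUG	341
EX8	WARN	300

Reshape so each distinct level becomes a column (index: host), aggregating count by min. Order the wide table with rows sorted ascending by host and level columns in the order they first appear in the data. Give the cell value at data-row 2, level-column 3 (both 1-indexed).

88

With rows sorted ascending by host, row 2 is host=EX8. level columns in first-appearance order: INFO, WARN, ERROR, FATAL, DEBUG; column 3 is ERROR.
Long rows with host=EX8, level=ERROR: min(925, 417, 88) = 88.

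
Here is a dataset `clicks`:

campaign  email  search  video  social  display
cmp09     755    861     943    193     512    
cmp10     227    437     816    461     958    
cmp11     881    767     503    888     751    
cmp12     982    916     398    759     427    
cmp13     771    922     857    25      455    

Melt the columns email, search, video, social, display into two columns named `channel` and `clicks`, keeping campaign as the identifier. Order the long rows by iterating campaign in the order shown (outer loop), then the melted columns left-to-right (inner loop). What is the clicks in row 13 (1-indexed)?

25 rows total (5 × 5). Row 13: index ⌊(13-1)/5⌋ = 2 into campaign → cmp11; (13-1) mod 5 = 2 into the melted columns → video.
So row 13 is (cmp11, video, 503); clicks = 503.

503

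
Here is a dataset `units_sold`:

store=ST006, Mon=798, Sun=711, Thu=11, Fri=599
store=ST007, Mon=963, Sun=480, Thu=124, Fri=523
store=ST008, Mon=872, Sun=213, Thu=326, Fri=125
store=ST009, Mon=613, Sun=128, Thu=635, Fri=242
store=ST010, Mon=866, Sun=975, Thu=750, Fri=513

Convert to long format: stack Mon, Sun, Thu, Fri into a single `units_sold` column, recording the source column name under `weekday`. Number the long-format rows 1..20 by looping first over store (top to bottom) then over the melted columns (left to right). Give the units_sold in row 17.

20 rows total (5 × 4). Row 17: index ⌊(17-1)/4⌋ = 4 into store → ST010; (17-1) mod 4 = 0 into the melted columns → Mon.
So row 17 is (ST010, Mon, 866); units_sold = 866.

866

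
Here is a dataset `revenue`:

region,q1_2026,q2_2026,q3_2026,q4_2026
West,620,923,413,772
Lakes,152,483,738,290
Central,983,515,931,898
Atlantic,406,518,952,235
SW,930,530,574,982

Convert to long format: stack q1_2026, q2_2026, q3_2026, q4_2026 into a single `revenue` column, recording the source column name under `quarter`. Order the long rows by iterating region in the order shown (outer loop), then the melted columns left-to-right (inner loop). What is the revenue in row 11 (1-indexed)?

20 rows total (5 × 4). Row 11: index ⌊(11-1)/4⌋ = 2 into region → Central; (11-1) mod 4 = 2 into the melted columns → q3_2026.
So row 11 is (Central, q3_2026, 931); revenue = 931.

931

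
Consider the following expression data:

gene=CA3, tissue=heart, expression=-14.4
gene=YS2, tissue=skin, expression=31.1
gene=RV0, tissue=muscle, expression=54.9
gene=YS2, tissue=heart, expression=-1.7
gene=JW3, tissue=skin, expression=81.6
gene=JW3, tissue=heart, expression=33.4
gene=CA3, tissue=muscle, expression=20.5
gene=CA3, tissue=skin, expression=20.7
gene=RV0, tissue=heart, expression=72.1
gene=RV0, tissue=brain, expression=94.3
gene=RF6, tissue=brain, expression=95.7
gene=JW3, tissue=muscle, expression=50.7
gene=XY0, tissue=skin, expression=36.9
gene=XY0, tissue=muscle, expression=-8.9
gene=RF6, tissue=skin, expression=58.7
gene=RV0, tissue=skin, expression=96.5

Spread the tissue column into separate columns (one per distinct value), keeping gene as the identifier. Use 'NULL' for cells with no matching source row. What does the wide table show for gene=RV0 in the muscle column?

The long row with gene=RV0, tissue=muscle has expression=54.9.

54.9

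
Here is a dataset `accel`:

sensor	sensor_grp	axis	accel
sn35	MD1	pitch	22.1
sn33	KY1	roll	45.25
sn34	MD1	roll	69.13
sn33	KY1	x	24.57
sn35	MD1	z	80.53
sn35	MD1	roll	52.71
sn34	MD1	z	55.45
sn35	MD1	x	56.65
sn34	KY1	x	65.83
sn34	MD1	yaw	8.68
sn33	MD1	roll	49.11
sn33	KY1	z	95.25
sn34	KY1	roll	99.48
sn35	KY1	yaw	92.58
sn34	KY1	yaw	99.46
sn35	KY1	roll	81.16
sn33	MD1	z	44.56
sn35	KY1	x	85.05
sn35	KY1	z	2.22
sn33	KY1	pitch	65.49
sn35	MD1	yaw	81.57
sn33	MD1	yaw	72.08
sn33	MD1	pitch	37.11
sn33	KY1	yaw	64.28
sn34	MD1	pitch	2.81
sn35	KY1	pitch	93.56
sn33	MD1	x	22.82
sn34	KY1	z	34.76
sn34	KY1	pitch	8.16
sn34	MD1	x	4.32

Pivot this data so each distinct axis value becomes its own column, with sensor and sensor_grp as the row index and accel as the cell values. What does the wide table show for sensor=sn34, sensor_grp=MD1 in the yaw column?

Wide layout: rows indexed by sensor and sensor_grp, columns are the 5 distinct axis values (pitch, roll, x, z, yaw).
Cell (sensor=sn34, sensor_grp=MD1, axis=yaw) draws from the long row where sensor=sn34, sensor_grp=MD1 and axis=yaw, which has accel=8.68.

8.68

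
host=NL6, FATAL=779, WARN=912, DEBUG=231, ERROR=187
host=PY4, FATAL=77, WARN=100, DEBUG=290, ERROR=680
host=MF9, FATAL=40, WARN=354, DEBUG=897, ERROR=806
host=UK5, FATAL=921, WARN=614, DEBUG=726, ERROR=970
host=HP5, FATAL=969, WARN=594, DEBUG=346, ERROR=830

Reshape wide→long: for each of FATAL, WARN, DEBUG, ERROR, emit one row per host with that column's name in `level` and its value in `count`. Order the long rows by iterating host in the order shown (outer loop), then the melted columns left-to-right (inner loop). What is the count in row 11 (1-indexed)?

897

20 rows total (5 × 4). Row 11: index ⌊(11-1)/4⌋ = 2 into host → MF9; (11-1) mod 4 = 2 into the melted columns → DEBUG.
So row 11 is (MF9, DEBUG, 897); count = 897.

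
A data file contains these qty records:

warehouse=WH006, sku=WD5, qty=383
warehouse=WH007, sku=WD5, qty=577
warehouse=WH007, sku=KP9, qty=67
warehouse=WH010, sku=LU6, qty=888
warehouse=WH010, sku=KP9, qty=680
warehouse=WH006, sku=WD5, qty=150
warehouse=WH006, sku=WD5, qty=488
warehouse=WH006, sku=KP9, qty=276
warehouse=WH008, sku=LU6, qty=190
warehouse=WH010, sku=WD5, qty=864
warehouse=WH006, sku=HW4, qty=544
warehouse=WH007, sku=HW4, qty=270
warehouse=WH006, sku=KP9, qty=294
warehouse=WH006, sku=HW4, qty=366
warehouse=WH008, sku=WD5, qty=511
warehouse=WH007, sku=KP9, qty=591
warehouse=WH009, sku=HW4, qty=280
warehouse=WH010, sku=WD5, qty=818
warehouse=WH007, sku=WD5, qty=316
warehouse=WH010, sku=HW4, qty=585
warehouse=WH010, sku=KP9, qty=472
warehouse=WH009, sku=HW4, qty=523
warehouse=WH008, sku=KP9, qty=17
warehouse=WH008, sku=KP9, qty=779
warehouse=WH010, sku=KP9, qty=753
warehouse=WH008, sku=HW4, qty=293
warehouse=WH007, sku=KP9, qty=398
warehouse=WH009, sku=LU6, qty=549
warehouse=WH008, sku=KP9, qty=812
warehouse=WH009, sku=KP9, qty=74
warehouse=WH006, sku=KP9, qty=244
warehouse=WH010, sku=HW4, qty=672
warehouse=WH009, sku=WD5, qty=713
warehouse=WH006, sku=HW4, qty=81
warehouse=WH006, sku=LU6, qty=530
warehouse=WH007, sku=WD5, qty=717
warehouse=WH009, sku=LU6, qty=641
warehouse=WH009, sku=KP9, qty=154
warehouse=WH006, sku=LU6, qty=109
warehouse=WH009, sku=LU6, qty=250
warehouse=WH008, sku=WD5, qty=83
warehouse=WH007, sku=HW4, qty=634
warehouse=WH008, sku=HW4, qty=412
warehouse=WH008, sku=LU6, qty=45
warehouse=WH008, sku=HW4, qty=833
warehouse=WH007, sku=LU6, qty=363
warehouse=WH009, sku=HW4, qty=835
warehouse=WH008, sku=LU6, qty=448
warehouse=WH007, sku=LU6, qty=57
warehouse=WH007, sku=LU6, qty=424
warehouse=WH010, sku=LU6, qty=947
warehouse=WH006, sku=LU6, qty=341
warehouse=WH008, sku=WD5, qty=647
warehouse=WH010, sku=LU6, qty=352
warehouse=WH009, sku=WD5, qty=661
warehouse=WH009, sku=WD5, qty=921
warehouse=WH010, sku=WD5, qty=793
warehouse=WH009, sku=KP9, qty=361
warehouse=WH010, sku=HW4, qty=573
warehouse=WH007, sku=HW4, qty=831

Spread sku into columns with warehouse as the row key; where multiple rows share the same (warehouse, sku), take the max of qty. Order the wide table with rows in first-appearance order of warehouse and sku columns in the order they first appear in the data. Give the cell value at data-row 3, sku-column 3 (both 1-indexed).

947

With rows in first-appearance order of warehouse, row 3 is warehouse=WH010. sku columns in first-appearance order: WD5, KP9, LU6, HW4; column 3 is LU6.
Long rows with warehouse=WH010, sku=LU6: max(888, 947, 352) = 947.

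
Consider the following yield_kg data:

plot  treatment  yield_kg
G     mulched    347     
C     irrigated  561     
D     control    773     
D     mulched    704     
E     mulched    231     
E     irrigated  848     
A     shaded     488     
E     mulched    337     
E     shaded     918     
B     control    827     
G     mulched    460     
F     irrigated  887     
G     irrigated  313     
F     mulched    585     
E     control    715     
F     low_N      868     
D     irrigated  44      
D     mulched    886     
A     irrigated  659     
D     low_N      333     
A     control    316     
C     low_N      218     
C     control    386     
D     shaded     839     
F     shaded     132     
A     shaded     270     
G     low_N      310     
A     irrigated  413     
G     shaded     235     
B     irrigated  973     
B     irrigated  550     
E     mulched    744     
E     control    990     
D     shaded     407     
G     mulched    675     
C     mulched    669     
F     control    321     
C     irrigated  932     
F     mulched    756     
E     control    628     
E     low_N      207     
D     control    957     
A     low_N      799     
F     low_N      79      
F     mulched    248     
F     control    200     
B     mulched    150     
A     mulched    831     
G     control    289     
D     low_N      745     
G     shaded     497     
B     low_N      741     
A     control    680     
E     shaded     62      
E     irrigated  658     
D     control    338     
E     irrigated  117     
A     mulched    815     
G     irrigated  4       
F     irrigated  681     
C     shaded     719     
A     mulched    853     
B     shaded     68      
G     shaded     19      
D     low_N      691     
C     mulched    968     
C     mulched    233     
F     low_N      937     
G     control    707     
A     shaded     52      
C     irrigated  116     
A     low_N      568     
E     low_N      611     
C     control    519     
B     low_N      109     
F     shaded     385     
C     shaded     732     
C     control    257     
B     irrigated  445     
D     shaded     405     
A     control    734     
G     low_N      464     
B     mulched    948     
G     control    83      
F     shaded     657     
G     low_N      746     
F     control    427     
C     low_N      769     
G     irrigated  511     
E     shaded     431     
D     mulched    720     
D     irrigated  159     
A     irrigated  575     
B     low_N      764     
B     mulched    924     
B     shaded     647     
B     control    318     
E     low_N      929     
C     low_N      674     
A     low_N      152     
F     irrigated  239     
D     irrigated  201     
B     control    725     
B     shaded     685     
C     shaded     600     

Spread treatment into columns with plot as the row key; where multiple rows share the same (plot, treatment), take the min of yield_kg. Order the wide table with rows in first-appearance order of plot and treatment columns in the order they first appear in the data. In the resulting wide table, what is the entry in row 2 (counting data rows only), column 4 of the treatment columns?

600

With rows in first-appearance order of plot, row 2 is plot=C. treatment columns in first-appearance order: mulched, irrigated, control, shaded, low_N; column 4 is shaded.
Long rows with plot=C, treatment=shaded: min(719, 732, 600) = 600.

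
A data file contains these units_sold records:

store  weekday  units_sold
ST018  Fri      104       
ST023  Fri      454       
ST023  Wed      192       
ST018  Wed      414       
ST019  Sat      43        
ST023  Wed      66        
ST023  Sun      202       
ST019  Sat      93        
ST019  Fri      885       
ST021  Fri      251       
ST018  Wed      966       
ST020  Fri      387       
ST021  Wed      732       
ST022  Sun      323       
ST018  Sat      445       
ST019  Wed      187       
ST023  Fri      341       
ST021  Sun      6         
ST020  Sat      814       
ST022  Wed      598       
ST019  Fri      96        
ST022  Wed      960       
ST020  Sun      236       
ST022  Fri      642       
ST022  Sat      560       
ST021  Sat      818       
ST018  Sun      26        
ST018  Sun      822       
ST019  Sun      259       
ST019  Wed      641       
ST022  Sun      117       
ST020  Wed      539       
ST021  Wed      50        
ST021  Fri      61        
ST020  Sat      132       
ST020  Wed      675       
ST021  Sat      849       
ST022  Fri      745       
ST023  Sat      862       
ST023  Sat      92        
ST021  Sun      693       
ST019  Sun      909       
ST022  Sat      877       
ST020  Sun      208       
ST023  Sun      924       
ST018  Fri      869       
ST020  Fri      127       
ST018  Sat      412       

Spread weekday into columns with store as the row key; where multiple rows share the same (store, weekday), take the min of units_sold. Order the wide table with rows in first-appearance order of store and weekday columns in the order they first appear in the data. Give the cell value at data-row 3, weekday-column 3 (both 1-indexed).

43

With rows in first-appearance order of store, row 3 is store=ST019. weekday columns in first-appearance order: Fri, Wed, Sat, Sun; column 3 is Sat.
Long rows with store=ST019, weekday=Sat: min(43, 93) = 43.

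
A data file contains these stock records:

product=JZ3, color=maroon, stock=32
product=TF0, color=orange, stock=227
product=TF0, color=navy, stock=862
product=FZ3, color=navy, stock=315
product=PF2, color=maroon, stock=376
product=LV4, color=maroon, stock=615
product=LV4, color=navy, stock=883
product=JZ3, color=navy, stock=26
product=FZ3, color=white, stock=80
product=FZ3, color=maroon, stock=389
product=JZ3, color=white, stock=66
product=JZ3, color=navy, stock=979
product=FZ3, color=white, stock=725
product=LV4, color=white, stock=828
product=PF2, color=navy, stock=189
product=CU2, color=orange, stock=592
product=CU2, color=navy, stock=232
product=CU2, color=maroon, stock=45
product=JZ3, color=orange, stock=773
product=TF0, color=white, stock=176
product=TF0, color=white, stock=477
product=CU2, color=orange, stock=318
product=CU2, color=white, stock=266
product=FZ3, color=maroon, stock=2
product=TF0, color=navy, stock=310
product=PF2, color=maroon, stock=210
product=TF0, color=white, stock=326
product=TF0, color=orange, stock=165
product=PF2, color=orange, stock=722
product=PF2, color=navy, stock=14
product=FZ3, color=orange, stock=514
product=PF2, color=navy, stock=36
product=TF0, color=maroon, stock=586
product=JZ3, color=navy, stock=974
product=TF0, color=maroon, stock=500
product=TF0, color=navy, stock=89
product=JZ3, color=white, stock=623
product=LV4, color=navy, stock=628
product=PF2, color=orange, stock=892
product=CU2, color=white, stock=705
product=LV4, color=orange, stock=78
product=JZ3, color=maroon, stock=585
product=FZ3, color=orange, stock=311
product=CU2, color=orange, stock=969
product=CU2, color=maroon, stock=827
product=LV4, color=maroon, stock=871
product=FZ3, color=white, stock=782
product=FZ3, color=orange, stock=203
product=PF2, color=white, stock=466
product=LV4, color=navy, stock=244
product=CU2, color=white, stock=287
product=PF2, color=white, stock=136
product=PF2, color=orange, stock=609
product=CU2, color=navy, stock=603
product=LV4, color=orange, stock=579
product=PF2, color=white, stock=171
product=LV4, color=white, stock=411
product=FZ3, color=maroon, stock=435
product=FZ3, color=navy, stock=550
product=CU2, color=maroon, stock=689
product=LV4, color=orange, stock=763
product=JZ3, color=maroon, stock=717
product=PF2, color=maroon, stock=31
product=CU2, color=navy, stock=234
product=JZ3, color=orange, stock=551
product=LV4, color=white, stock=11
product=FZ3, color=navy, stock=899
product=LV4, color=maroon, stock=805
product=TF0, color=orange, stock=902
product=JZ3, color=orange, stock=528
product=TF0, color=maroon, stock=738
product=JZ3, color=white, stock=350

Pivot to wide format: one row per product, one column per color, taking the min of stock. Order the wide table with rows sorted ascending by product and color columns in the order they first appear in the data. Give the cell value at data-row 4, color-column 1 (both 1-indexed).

With rows sorted ascending by product, row 4 is product=LV4. color columns in first-appearance order: maroon, orange, navy, white; column 1 is maroon.
Long rows with product=LV4, color=maroon: min(615, 871, 805) = 615.

615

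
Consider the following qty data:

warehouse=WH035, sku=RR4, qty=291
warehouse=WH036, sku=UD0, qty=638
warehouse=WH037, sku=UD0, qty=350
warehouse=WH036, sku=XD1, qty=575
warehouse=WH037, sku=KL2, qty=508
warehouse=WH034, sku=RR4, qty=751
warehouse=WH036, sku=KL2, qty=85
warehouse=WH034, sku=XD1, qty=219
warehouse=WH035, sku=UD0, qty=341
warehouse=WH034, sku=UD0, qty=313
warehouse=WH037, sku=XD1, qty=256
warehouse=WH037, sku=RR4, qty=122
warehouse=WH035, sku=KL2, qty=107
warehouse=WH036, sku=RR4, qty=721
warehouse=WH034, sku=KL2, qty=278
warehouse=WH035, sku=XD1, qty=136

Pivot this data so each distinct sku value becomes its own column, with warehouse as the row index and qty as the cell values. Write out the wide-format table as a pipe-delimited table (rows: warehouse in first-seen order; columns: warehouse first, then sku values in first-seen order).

| warehouse | RR4 | UD0 | XD1 | KL2 |
| WH035 | 291 | 341 | 136 | 107 |
| WH036 | 721 | 638 | 575 | 85 |
| WH037 | 122 | 350 | 256 | 508 |
| WH034 | 751 | 313 | 219 | 278 |

Columns: warehouse plus the 4 distinct sku values (RR4, UD0, XD1, KL2).
For example, row WH035 column RR4 takes qty=291 from the long row (WH035, RR4).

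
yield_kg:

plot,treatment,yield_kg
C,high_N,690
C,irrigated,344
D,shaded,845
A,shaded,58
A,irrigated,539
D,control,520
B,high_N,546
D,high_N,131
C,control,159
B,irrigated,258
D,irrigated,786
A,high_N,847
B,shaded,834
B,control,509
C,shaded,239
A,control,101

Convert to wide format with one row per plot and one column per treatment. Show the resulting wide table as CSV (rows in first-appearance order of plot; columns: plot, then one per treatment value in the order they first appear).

Columns: plot plus the 4 distinct treatment values (high_N, irrigated, shaded, control).
For example, row C column high_N takes yield_kg=690 from the long row (C, high_N).

plot,high_N,irrigated,shaded,control
C,690,344,239,159
D,131,786,845,520
A,847,539,58,101
B,546,258,834,509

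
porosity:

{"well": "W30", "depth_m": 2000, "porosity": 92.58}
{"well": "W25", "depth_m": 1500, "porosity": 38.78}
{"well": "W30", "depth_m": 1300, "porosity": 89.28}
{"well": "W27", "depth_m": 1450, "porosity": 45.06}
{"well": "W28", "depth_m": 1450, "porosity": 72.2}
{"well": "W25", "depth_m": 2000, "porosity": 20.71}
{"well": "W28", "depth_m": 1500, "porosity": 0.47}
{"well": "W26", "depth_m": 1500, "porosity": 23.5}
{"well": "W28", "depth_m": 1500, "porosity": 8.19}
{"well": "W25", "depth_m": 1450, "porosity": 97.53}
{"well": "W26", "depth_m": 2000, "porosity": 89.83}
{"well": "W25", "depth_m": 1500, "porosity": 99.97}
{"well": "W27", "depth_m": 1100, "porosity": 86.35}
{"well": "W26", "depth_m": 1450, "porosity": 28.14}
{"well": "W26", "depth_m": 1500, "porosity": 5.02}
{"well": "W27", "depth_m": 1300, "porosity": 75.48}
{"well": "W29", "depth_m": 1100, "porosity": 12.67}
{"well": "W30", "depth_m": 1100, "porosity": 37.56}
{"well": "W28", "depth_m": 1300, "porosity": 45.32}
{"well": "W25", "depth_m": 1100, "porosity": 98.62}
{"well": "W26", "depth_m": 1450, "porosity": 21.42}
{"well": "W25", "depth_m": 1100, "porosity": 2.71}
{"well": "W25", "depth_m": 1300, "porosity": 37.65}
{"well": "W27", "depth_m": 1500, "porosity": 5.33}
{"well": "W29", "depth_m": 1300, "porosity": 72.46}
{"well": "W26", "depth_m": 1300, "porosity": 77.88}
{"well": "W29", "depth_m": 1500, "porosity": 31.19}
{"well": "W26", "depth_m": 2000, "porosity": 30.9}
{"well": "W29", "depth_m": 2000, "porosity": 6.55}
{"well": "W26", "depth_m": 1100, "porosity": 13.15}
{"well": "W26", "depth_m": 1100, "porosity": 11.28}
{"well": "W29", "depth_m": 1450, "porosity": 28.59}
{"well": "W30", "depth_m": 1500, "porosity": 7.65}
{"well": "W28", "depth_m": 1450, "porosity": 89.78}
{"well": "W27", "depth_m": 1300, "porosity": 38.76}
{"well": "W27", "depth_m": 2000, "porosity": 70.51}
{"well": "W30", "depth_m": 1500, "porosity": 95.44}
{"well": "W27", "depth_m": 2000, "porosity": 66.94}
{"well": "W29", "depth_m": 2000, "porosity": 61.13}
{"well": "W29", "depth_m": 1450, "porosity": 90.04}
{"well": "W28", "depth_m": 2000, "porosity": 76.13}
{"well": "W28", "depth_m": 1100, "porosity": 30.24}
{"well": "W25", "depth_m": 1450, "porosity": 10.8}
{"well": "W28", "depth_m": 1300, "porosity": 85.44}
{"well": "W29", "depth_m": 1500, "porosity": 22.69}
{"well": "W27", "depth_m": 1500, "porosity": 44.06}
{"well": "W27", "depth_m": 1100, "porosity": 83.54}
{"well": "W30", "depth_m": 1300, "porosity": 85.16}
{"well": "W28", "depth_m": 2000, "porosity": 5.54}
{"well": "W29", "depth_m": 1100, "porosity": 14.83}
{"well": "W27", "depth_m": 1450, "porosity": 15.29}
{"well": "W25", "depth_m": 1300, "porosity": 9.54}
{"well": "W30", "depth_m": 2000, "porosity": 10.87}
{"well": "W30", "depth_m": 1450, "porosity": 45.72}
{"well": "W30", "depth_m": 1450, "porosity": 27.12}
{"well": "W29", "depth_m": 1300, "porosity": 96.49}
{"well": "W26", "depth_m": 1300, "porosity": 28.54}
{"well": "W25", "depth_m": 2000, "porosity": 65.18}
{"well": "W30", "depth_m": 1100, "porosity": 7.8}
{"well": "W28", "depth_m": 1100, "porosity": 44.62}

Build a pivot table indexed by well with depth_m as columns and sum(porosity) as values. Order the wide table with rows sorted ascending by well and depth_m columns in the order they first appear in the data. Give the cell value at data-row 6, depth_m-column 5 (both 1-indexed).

With rows sorted ascending by well, row 6 is well=W30. depth_m columns in first-appearance order: 2000, 1500, 1300, 1450, 1100; column 5 is 1100.
Long rows with well=W30, depth_m=1100: 37.56 + 7.8 = 45.36.

45.36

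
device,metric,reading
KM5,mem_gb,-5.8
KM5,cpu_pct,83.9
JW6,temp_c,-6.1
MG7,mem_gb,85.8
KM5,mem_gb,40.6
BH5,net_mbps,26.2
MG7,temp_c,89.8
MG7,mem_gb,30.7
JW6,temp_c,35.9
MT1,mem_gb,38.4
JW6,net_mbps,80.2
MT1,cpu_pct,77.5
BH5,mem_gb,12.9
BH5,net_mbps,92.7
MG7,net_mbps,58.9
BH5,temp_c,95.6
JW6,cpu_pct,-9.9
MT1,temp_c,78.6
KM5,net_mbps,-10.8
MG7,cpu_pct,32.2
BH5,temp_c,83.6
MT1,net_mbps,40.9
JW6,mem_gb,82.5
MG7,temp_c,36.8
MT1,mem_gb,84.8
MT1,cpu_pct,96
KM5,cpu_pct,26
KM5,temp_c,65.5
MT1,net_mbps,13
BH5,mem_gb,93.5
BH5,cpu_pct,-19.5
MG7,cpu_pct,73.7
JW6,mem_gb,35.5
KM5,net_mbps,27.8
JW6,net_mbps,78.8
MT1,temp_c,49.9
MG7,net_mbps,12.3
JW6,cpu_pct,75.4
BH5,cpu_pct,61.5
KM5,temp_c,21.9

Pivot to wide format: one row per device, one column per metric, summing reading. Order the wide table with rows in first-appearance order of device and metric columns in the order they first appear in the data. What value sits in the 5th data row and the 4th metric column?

53.9

With rows in first-appearance order of device, row 5 is device=MT1. metric columns in first-appearance order: mem_gb, cpu_pct, temp_c, net_mbps; column 4 is net_mbps.
Long rows with device=MT1, metric=net_mbps: 40.9 + 13 = 53.9.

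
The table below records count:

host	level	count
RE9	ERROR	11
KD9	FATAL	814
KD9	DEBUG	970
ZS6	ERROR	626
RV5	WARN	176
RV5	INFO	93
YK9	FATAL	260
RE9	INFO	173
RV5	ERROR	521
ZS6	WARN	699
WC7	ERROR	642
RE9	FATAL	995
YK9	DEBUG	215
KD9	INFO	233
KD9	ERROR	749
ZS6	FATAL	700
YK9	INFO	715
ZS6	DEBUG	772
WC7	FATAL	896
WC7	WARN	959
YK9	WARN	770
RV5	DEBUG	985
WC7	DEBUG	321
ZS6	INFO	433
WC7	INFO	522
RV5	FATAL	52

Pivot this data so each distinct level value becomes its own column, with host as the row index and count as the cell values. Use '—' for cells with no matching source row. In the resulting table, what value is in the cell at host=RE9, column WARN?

No long-format row has host=RE9 and level=WARN, so the cell is —.

—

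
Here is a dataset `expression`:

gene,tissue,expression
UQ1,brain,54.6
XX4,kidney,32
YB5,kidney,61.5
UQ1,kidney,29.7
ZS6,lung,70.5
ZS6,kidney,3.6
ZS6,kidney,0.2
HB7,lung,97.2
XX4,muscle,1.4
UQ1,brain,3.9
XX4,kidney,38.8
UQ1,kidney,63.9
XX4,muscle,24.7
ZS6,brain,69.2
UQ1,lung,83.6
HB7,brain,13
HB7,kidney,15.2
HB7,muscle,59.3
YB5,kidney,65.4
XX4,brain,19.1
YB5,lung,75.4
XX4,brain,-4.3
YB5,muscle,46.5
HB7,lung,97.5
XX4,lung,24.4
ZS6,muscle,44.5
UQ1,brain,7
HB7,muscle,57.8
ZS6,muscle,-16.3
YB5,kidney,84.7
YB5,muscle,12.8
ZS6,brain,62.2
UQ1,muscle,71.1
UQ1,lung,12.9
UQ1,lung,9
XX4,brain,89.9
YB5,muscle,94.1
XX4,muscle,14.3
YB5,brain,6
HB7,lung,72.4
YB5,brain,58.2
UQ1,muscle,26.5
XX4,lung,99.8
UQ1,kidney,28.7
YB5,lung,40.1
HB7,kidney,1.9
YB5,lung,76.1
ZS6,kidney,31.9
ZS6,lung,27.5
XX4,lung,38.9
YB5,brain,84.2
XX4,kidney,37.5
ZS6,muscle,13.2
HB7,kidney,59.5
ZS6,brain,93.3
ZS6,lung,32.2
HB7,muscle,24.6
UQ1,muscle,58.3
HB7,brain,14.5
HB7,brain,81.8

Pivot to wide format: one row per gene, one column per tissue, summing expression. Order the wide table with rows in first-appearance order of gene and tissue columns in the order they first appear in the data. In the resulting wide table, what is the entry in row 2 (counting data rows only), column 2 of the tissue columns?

With rows in first-appearance order of gene, row 2 is gene=XX4. tissue columns in first-appearance order: brain, kidney, lung, muscle; column 2 is kidney.
Long rows with gene=XX4, tissue=kidney: 32 + 38.8 + 37.5 = 108.3.

108.3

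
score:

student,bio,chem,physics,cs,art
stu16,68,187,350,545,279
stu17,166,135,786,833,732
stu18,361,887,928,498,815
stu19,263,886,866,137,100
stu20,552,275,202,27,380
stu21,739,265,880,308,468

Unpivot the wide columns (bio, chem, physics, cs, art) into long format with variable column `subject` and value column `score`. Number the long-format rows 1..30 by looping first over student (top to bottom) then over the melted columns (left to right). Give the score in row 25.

380

30 rows total (6 × 5). Row 25: index ⌊(25-1)/5⌋ = 4 into student → stu20; (25-1) mod 5 = 4 into the melted columns → art.
So row 25 is (stu20, art, 380); score = 380.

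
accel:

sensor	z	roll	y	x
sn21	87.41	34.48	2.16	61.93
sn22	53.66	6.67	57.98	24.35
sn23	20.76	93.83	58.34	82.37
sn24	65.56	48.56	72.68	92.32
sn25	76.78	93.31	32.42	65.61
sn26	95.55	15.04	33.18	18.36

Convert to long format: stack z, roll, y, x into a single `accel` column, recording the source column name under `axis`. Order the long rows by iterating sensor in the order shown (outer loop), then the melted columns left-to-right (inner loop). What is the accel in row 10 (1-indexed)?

93.83

24 rows total (6 × 4). Row 10: index ⌊(10-1)/4⌋ = 2 into sensor → sn23; (10-1) mod 4 = 1 into the melted columns → roll.
So row 10 is (sn23, roll, 93.83); accel = 93.83.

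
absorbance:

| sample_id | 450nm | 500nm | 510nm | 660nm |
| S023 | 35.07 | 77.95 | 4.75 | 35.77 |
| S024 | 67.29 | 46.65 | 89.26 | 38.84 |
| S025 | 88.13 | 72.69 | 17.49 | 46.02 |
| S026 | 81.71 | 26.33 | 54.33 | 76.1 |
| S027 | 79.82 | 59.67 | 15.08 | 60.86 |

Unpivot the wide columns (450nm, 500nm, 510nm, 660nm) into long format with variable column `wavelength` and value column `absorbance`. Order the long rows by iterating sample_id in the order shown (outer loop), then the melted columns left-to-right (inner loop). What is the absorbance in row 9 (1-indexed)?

20 rows total (5 × 4). Row 9: index ⌊(9-1)/4⌋ = 2 into sample_id → S025; (9-1) mod 4 = 0 into the melted columns → 450nm.
So row 9 is (S025, 450nm, 88.13); absorbance = 88.13.

88.13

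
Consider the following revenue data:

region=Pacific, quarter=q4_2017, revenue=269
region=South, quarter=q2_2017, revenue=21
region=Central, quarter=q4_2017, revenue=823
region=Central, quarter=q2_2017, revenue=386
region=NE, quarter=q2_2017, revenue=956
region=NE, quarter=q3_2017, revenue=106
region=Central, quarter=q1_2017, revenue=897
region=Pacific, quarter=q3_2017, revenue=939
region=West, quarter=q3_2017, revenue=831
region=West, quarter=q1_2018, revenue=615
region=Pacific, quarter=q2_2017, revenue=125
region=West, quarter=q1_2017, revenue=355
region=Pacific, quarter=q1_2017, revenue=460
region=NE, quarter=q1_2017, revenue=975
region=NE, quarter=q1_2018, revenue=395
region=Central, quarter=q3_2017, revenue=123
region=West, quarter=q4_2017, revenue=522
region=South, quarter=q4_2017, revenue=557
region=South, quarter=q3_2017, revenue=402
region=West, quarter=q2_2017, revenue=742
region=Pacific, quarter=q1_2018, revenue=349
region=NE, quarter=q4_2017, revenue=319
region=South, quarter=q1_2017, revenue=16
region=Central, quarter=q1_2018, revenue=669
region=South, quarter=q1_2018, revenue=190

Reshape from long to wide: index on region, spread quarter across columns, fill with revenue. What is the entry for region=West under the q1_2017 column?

Wide layout: rows indexed by region, columns are the 5 distinct quarter values (q4_2017, q2_2017, q3_2017, q1_2017, q1_2018).
Cell (region=West, quarter=q1_2017) draws from the long row where region=West and quarter=q1_2017, which has revenue=355.

355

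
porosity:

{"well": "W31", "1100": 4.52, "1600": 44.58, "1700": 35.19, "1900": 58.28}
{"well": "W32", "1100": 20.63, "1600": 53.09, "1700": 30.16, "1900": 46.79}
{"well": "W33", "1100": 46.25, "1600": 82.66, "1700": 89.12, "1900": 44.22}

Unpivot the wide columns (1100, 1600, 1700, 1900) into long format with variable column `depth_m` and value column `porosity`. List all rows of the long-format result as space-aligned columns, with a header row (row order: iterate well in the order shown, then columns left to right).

well  depth_m  porosity
W31   1100     4.52    
W31   1600     44.58   
W31   1700     35.19   
W31   1900     58.28   
W32   1100     20.63   
W32   1600     53.09   
W32   1700     30.16   
W32   1900     46.79   
W33   1100     46.25   
W33   1600     82.66   
W33   1700     89.12   
W33   1900     44.22   

Each (well, column) pair becomes one row: 3 × 4 = 12 rows.
For example, (W31, 1100) → porosity=4.52.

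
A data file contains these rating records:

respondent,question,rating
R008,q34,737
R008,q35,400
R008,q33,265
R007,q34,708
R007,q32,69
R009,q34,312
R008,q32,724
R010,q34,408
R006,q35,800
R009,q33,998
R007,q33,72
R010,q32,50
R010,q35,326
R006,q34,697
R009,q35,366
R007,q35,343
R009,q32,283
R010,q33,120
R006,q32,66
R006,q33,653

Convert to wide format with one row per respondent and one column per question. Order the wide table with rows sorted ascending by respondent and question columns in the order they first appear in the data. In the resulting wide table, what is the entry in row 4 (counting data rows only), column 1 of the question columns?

With rows sorted ascending by respondent, row 4 is respondent=R009. question columns in first-appearance order: q34, q35, q33, q32; column 1 is q34.
Long rows with respondent=R009, question=q34: rating = 312.

312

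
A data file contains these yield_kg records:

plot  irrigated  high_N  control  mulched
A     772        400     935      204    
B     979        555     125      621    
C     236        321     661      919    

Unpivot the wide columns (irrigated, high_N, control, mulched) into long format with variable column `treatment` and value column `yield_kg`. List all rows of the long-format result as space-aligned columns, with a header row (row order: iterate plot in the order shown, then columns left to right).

Each (plot, column) pair becomes one row: 3 × 4 = 12 rows.
For example, (A, irrigated) → yield_kg=772.

plot  treatment  yield_kg
A     irrigated  772     
A     high_N     400     
A     control    935     
A     mulched    204     
B     irrigated  979     
B     high_N     555     
B     control    125     
B     mulched    621     
C     irrigated  236     
C     high_N     321     
C     control    661     
C     mulched    919     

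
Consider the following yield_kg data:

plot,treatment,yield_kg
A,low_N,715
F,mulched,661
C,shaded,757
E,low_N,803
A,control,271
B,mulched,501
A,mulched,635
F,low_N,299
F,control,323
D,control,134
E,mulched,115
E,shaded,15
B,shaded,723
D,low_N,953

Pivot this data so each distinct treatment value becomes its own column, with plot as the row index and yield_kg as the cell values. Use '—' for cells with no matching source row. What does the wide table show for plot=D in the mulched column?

—

No long-format row has plot=D and treatment=mulched, so the cell is —.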